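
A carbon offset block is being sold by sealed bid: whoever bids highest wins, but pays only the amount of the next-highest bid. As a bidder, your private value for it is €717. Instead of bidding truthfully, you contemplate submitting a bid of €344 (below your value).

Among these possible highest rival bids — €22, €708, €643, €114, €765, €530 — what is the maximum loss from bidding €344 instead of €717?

€22: same outcome either way → loss €0.
€708: truthful gives €9, deviation gives €0 → loss €9.
€643: truthful gives €74, deviation gives €0 → loss €74.
€114: same outcome either way → loss €0.
€765: same outcome either way → loss €0.
€530: truthful gives €187, deviation gives €0 → loss €187.
Maximum loss: €187.

€187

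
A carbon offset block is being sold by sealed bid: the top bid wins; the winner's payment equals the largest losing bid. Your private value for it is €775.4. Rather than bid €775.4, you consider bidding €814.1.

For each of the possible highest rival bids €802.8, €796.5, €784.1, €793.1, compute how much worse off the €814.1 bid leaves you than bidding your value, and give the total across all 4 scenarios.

€74.9

The deviation costs you only when the competing bid falls strictly between €775.4 and €814.1; elsewhere both bids give the same outcome.
€802.8: truthful payoff €0, deviation payoff −€27.4 → loss €27.4.
€796.5: truthful payoff €0, deviation payoff −€21.1 → loss €21.1.
€784.1: truthful payoff €0, deviation payoff −€8.7 → loss €8.7.
€793.1: truthful payoff €0, deviation payoff −€17.7 → loss €17.7.
Total loss = €27.4 + €21.1 + €8.7 + €17.7 = €74.9.
In a second-price auction your bid sets only whether you win, not what you pay, so bidding your true value is weakly dominant.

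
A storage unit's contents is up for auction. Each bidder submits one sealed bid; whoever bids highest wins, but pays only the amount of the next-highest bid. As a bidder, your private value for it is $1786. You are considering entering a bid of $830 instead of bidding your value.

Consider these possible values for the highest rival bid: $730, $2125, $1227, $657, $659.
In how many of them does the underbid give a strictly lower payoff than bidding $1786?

1

The deviation hurts exactly when the highest competing bid lies strictly between $830 and $1786 — underbidding then forfeits a profitable win.
$730: below both → same outcome either way.
$2125: above both → same outcome either way.
$1227: inside the interval → strictly worse (loss $559).
$657: below both → same outcome either way.
$659: below both → same outcome either way.
Count: 1.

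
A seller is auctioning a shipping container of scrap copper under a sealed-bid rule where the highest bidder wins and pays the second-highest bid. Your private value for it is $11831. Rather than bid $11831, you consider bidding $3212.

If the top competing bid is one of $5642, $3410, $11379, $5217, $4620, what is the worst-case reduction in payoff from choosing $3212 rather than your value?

$5642: truthful gives $6189, deviation gives $0 → loss $6189.
$3410: truthful gives $8421, deviation gives $0 → loss $8421.
$11379: truthful gives $452, deviation gives $0 → loss $452.
$5217: truthful gives $6614, deviation gives $0 → loss $6614.
$4620: truthful gives $7211, deviation gives $0 → loss $7211.
Maximum loss: $8421.

$8421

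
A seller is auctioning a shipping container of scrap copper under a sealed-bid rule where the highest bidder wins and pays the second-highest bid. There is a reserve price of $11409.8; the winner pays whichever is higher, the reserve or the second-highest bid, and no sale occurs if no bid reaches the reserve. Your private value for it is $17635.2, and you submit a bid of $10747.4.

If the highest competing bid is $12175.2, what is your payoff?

Your bid $10747.4 is below the highest competing bid $12175.2, so you lose. Payoff $0.

$0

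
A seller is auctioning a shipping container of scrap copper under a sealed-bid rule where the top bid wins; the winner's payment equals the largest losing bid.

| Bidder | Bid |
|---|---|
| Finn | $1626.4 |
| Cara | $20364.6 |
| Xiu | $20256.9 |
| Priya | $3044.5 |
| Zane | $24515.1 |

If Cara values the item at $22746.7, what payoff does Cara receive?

Highest bid: Zane at $24515.1, so Zane wins.
Second-highest bid: Cara at $20364.6 — that is the price the winner pays.
Cara did not win, so Cara pays nothing and receives nothing: payoff $0.

$0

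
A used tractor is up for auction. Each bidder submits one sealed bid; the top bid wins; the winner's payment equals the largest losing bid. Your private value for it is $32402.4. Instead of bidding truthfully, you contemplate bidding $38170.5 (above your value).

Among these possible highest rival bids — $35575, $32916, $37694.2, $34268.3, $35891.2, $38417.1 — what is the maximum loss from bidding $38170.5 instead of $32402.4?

$35575: truthful gives $0, deviation gives −$3172.6 → loss $3172.6.
$32916: truthful gives $0, deviation gives −$513.6 → loss $513.6.
$37694.2: truthful gives $0, deviation gives −$5291.8 → loss $5291.8.
$34268.3: truthful gives $0, deviation gives −$1865.9 → loss $1865.9.
$35891.2: truthful gives $0, deviation gives −$3488.8 → loss $3488.8.
$38417.1: same outcome either way → loss $0.
Maximum loss: $5291.8.

$5291.8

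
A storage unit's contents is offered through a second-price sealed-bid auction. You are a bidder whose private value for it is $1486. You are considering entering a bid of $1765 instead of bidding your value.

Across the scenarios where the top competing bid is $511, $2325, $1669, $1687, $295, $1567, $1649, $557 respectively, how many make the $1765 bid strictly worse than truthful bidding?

The deviation hurts exactly when the highest competing bid lies strictly between $1486 and $1765 — overbidding then wins at a price above your value.
$511: below both → same outcome either way.
$2325: above both → same outcome either way.
$1669: inside the interval → strictly worse (loss $183).
$1687: inside the interval → strictly worse (loss $201).
$295: below both → same outcome either way.
$1567: inside the interval → strictly worse (loss $81).
$1649: inside the interval → strictly worse (loss $163).
$557: below both → same outcome either way.
Count: 4.

4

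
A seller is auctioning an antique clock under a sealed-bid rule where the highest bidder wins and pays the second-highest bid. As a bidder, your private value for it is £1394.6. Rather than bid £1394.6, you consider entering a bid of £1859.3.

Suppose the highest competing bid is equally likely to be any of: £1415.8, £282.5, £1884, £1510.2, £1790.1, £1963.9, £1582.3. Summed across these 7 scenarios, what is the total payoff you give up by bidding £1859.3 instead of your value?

£720

The deviation costs you only when the competing bid falls strictly between £1394.6 and £1859.3; elsewhere both bids give the same outcome.
£1415.8: truthful payoff £0, deviation payoff −£21.2 → loss £21.2.
£282.5: outcomes coincide → loss £0.
£1884: outcomes coincide → loss £0.
£1510.2: truthful payoff £0, deviation payoff −£115.6 → loss £115.6.
£1790.1: truthful payoff £0, deviation payoff −£395.5 → loss £395.5.
£1963.9: outcomes coincide → loss £0.
£1582.3: truthful payoff £0, deviation payoff −£187.7 → loss £187.7.
Total loss = £21.2 + £115.6 + £395.5 + £187.7 = £720.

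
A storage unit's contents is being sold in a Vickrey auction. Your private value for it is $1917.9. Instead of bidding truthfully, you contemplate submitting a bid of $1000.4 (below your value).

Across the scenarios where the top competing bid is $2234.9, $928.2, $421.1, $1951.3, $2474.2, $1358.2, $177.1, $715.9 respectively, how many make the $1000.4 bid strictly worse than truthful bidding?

The deviation hurts exactly when the highest competing bid lies strictly between $1000.4 and $1917.9 — underbidding then forfeits a profitable win.
$2234.9: above both → same outcome either way.
$928.2: below both → same outcome either way.
$421.1: below both → same outcome either way.
$1951.3: above both → same outcome either way.
$2474.2: above both → same outcome either way.
$1358.2: inside the interval → strictly worse (loss $559.7).
$177.1: below both → same outcome either way.
$715.9: below both → same outcome either way.
Count: 1.

1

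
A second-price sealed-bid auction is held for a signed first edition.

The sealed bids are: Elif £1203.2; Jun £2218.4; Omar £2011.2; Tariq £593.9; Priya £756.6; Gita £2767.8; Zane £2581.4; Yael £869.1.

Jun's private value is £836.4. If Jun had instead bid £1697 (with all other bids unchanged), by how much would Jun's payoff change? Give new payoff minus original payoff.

£0

The highest bid among the other bidders is £2767.8; Jun's bid doesn't change that.
Original bid £2218.4: Jun is not highest (top rival bid is £2767.8); payoff £0.
Alternative bid £1697: Jun is not highest (top rival bid is £2767.8); payoff £0.
Change in payoff = £0 − (£0) = £0.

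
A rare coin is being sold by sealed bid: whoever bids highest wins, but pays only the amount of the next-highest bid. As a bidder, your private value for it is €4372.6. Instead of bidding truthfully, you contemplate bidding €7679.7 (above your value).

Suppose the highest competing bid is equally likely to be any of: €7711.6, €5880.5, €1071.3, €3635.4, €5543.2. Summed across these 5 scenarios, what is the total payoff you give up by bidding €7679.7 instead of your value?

€2678.5

The deviation costs you only when the competing bid falls strictly between €4372.6 and €7679.7; elsewhere both bids give the same outcome.
€7711.6: outcomes coincide → loss €0.
€5880.5: truthful payoff €0, deviation payoff −€1507.9 → loss €1507.9.
€1071.3: outcomes coincide → loss €0.
€3635.4: outcomes coincide → loss €0.
€5543.2: truthful payoff €0, deviation payoff −€1170.6 → loss €1170.6.
Total loss = €1507.9 + €1170.6 = €2678.5.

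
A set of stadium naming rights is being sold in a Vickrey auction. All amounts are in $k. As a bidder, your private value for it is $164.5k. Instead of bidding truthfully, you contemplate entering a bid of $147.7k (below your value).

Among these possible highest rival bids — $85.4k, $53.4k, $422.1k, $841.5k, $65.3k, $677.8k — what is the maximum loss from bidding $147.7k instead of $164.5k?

$0k

$85.4k: same outcome either way → loss $0k.
$53.4k: same outcome either way → loss $0k.
$422.1k: same outcome either way → loss $0k.
$841.5k: same outcome either way → loss $0k.
$65.3k: same outcome either way → loss $0k.
$677.8k: same outcome either way → loss $0k.
Maximum loss: $0k.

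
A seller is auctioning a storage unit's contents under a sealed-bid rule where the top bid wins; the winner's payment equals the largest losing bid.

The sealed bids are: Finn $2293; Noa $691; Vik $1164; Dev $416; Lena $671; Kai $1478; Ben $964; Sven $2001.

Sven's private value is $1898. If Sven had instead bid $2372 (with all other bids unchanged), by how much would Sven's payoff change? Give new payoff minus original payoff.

−$395

The highest bid among the other bidders is $2293; Sven's bid doesn't change that.
Original bid $2001: Sven is not highest (top rival bid is $2293); payoff $0.
Alternative bid $2372: Sven is highest, pays the top rival bid $2293; payoff $1898 − $2293 = −$395.
Change in payoff = −$395 − ($0) = −$395.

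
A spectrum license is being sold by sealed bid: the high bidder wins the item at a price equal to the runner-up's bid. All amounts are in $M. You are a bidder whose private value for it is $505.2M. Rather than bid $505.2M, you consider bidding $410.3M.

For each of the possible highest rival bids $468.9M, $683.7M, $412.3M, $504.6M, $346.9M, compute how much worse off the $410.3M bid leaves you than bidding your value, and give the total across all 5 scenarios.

The deviation costs you only when the competing bid falls strictly between $410.3M and $505.2M; elsewhere both bids give the same outcome.
$468.9M: truthful payoff $36.3M, deviation payoff $0M → loss $36.3M.
$683.7M: outcomes coincide → loss $0M.
$412.3M: truthful payoff $92.9M, deviation payoff $0M → loss $92.9M.
$504.6M: truthful payoff $0.6M, deviation payoff $0M → loss $0.6M.
$346.9M: outcomes coincide → loss $0M.
Total loss = $36.3M + $92.9M + $0.6M = $129.8M.

$129.8M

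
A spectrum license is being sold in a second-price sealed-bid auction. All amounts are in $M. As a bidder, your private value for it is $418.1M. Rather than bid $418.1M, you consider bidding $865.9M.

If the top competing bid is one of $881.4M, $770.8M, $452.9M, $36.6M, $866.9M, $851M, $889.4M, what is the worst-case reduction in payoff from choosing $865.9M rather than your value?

$432.9M

$881.4M: same outcome either way → loss $0M.
$770.8M: truthful gives $0M, deviation gives −$352.7M → loss $352.7M.
$452.9M: truthful gives $0M, deviation gives −$34.8M → loss $34.8M.
$36.6M: same outcome either way → loss $0M.
$866.9M: same outcome either way → loss $0M.
$851M: truthful gives $0M, deviation gives −$432.9M → loss $432.9M.
$889.4M: same outcome either way → loss $0M.
Maximum loss: $432.9M.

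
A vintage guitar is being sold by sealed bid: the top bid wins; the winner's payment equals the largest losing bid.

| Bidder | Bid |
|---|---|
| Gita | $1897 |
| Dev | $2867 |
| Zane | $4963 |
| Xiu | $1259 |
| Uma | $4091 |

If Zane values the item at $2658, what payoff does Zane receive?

−$1433

Highest bid: Zane at $4963, so Zane wins.
Second-highest bid: Uma at $4091 — that is the price the winner pays.
Zane's payoff = value − price = $2658 − $4091 = −$1433.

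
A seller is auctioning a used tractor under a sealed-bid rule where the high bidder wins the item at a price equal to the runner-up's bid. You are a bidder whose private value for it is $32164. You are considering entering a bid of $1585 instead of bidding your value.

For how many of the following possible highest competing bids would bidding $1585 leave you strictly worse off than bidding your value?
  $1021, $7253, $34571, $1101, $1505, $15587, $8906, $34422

3

The deviation hurts exactly when the highest competing bid lies strictly between $1585 and $32164 — underbidding then forfeits a profitable win.
$1021: below both → same outcome either way.
$7253: inside the interval → strictly worse (loss $24911).
$34571: above both → same outcome either way.
$1101: below both → same outcome either way.
$1505: below both → same outcome either way.
$15587: inside the interval → strictly worse (loss $16577).
$8906: inside the interval → strictly worse (loss $23258).
$34422: above both → same outcome either way.
Count: 3.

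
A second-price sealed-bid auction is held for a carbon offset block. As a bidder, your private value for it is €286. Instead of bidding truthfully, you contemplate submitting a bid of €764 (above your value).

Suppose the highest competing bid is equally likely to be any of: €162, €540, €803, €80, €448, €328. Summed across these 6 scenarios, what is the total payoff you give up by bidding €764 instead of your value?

€458

The deviation costs you only when the competing bid falls strictly between €286 and €764; elsewhere both bids give the same outcome.
€162: outcomes coincide → loss €0.
€540: truthful payoff €0, deviation payoff −€254 → loss €254.
€803: outcomes coincide → loss €0.
€80: outcomes coincide → loss €0.
€448: truthful payoff €0, deviation payoff −€162 → loss €162.
€328: truthful payoff €0, deviation payoff −€42 → loss €42.
Total loss = €254 + €162 + €42 = €458.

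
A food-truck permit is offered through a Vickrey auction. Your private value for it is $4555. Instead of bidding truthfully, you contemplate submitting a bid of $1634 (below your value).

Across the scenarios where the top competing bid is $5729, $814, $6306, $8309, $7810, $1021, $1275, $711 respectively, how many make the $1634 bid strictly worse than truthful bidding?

The deviation hurts exactly when the highest competing bid lies strictly between $1634 and $4555 — underbidding then forfeits a profitable win.
$5729: above both → same outcome either way.
$814: below both → same outcome either way.
$6306: above both → same outcome either way.
$8309: above both → same outcome either way.
$7810: above both → same outcome either way.
$1021: below both → same outcome either way.
$1275: below both → same outcome either way.
$711: below both → same outcome either way.
Count: 0.

0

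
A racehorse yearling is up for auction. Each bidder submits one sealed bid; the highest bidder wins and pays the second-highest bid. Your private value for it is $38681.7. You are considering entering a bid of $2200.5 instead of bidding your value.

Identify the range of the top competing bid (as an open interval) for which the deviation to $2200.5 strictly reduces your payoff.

If the competing bid is below $2200.5, both bids win at the same price — no difference.
If it is above $38681.7, both bids lose — no difference.
If it lies strictly between $2200.5 and $38681.7, bidding your value wins at a price below your value (positive payoff) while bidding $2200.5 loses (payoff 0).
So the deviation strictly hurts on the open interval ($2200.5, $38681.7).

($2200.5, $38681.7)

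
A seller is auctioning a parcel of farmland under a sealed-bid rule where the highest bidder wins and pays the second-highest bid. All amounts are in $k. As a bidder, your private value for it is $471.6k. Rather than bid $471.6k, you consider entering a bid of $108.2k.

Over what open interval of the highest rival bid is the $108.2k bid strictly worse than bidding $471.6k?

($108.2k, $471.6k)

If the competing bid is below $108.2k, both bids win at the same price — no difference.
If it is above $471.6k, both bids lose — no difference.
If it lies strictly between $108.2k and $471.6k, bidding your value wins at a price below your value (positive payoff) while bidding $108.2k loses (payoff 0).
So the deviation strictly hurts on the open interval ($108.2k, $471.6k).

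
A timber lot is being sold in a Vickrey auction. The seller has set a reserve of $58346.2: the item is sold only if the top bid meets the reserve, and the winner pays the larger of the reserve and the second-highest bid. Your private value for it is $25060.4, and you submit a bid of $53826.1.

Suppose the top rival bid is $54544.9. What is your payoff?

Your bid $53826.1 is below the highest competing bid $54544.9, so you lose. Payoff $0.

$0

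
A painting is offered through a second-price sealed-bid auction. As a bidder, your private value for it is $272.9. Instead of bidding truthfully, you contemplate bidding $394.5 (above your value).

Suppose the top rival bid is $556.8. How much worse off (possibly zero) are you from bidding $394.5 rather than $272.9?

Bidding your value $272.9: you lose (since $272.9 < $556.8). Payoff $0.
Bidding $394.5: you lose. Payoff $0.
Difference = $0 − $0 = $0; both bids lead to the same outcome because the competing bid is above both your value and your alternative bid.

$0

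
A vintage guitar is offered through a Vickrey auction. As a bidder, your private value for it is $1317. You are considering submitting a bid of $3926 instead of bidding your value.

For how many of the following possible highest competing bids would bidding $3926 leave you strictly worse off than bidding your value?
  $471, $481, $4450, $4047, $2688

1

The deviation hurts exactly when the highest competing bid lies strictly between $1317 and $3926 — overbidding then wins at a price above your value.
$471: below both → same outcome either way.
$481: below both → same outcome either way.
$4450: above both → same outcome either way.
$4047: above both → same outcome either way.
$2688: inside the interval → strictly worse (loss $1371).
Count: 1.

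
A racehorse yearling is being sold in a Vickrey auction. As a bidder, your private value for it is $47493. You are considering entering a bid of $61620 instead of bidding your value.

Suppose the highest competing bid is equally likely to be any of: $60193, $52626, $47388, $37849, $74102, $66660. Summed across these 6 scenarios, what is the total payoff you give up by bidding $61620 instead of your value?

The deviation costs you only when the competing bid falls strictly between $47493 and $61620; elsewhere both bids give the same outcome.
$60193: truthful payoff $0, deviation payoff −$12700 → loss $12700.
$52626: truthful payoff $0, deviation payoff −$5133 → loss $5133.
$47388: outcomes coincide → loss $0.
$37849: outcomes coincide → loss $0.
$74102: outcomes coincide → loss $0.
$66660: outcomes coincide → loss $0.
Total loss = $12700 + $5133 = $17833.
Truthful bidding weakly dominates here: raising your bid can only win items priced above your value, and lowering it can only forfeit items priced below.

$17833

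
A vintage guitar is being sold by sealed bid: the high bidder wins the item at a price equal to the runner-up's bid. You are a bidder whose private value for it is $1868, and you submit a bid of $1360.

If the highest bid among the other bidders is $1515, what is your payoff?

Your bid $1360 is below the highest competing bid $1515, so you lose.
A losing bidder pays nothing and receives nothing: payoff = $0.

$0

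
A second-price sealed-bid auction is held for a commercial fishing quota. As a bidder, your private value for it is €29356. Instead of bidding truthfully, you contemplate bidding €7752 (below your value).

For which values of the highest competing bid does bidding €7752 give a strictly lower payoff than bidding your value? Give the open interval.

If the competing bid is below €7752, both bids win at the same price — no difference.
If it is above €29356, both bids lose — no difference.
If it lies strictly between €7752 and €29356, bidding your value wins at a price below your value (positive payoff) while bidding €7752 loses (payoff 0).
So the deviation strictly hurts on the open interval (€7752, €29356).

(€7752, €29356)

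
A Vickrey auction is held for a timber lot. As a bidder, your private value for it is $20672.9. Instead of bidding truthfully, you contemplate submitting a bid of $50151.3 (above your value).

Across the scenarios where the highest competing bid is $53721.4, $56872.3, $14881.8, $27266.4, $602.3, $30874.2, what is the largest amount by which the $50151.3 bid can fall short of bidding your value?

$10201.3

$53721.4: same outcome either way → loss $0.
$56872.3: same outcome either way → loss $0.
$14881.8: same outcome either way → loss $0.
$27266.4: truthful gives $0, deviation gives −$6593.5 → loss $6593.5.
$602.3: same outcome either way → loss $0.
$30874.2: truthful gives $0, deviation gives −$10201.3 → loss $10201.3.
Maximum loss: $10201.3.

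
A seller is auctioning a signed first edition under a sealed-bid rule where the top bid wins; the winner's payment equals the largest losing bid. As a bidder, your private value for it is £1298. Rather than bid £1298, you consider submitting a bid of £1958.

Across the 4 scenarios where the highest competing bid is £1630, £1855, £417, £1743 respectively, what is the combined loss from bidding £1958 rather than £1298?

£1334

The deviation costs you only when the competing bid falls strictly between £1298 and £1958; elsewhere both bids give the same outcome.
£1630: truthful payoff £0, deviation payoff −£332 → loss £332.
£1855: truthful payoff £0, deviation payoff −£557 → loss £557.
£417: outcomes coincide → loss £0.
£1743: truthful payoff £0, deviation payoff −£445 → loss £445.
Total loss = £332 + £557 + £445 = £1334.
Because the price is fixed by the runner-up's bid, deviating from your value can only change a good outcome into a bad one — never the reverse.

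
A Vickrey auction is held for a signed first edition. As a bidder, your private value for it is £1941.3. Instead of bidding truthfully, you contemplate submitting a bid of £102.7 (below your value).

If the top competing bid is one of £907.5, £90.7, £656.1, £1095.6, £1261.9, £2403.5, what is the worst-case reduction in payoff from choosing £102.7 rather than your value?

£907.5: truthful gives £1033.8, deviation gives £0 → loss £1033.8.
£90.7: same outcome either way → loss £0.
£656.1: truthful gives £1285.2, deviation gives £0 → loss £1285.2.
£1095.6: truthful gives £845.7, deviation gives £0 → loss £845.7.
£1261.9: truthful gives £679.4, deviation gives £0 → loss £679.4.
£2403.5: same outcome either way → loss £0.
Maximum loss: £1285.2.

£1285.2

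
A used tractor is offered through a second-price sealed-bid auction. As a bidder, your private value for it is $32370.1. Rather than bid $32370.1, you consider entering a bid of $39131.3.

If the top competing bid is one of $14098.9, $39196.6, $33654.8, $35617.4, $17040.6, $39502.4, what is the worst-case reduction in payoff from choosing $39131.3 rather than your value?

$14098.9: same outcome either way → loss $0.
$39196.6: same outcome either way → loss $0.
$33654.8: truthful gives $0, deviation gives −$1284.7 → loss $1284.7.
$35617.4: truthful gives $0, deviation gives −$3247.3 → loss $3247.3.
$17040.6: same outcome either way → loss $0.
$39502.4: same outcome either way → loss $0.
Maximum loss: $3247.3.

$3247.3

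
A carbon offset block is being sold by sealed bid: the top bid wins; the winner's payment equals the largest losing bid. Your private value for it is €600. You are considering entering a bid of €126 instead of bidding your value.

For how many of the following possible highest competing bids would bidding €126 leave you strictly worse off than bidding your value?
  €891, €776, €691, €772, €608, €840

The deviation hurts exactly when the highest competing bid lies strictly between €126 and €600 — underbidding then forfeits a profitable win.
€891: above both → same outcome either way.
€776: above both → same outcome either way.
€691: above both → same outcome either way.
€772: above both → same outcome either way.
€608: above both → same outcome either way.
€840: above both → same outcome either way.
Count: 0.

0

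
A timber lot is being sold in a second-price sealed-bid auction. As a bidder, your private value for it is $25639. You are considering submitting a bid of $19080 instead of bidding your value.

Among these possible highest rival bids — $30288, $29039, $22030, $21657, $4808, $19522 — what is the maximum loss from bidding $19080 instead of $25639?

$30288: same outcome either way → loss $0.
$29039: same outcome either way → loss $0.
$22030: truthful gives $3609, deviation gives $0 → loss $3609.
$21657: truthful gives $3982, deviation gives $0 → loss $3982.
$4808: same outcome either way → loss $0.
$19522: truthful gives $6117, deviation gives $0 → loss $6117.
Maximum loss: $6117.

$6117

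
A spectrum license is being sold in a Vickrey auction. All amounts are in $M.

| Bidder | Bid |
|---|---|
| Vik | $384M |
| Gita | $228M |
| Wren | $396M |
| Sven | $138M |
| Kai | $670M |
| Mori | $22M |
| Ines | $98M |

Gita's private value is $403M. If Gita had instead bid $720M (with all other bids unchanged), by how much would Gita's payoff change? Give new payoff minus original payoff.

−$267M

The highest bid among the other bidders is $670M; Gita's bid doesn't change that.
Original bid $228M: Gita is not highest (top rival bid is $670M); payoff $0M.
Alternative bid $720M: Gita is highest, pays the top rival bid $670M; payoff $403M − $670M = −$267M.
Change in payoff = −$267M − ($0M) = −$267M.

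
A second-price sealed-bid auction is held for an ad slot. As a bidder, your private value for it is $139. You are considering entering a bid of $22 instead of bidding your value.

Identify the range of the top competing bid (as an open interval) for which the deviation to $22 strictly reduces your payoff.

If the competing bid is below $22, both bids win at the same price — no difference.
If it is above $139, both bids lose — no difference.
If it lies strictly between $22 and $139, bidding your value wins at a price below your value (positive payoff) while bidding $22 loses (payoff 0).
So the deviation strictly hurts on the open interval ($22, $139).

($22, $139)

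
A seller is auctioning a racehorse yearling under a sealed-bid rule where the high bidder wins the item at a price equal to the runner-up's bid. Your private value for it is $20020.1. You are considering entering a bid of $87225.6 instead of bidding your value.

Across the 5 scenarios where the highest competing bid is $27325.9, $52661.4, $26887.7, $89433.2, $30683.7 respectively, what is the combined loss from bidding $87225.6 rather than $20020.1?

The deviation costs you only when the competing bid falls strictly between $20020.1 and $87225.6; elsewhere both bids give the same outcome.
$27325.9: truthful payoff $0, deviation payoff −$7305.8 → loss $7305.8.
$52661.4: truthful payoff $0, deviation payoff −$32641.3 → loss $32641.3.
$26887.7: truthful payoff $0, deviation payoff −$6867.6 → loss $6867.6.
$89433.2: outcomes coincide → loss $0.
$30683.7: truthful payoff $0, deviation payoff −$10663.6 → loss $10663.6.
Total loss = $7305.8 + $32641.3 + $6867.6 + $10663.6 = $57478.3.

$57478.3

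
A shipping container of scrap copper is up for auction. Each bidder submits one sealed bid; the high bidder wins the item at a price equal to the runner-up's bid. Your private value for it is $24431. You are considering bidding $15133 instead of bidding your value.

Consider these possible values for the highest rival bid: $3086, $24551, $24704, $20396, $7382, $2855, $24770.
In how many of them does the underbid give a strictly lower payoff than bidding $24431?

The deviation hurts exactly when the highest competing bid lies strictly between $15133 and $24431 — underbidding then forfeits a profitable win.
$3086: below both → same outcome either way.
$24551: above both → same outcome either way.
$24704: above both → same outcome either way.
$20396: inside the interval → strictly worse (loss $4035).
$7382: below both → same outcome either way.
$2855: below both → same outcome either way.
$24770: above both → same outcome either way.
Count: 1.

1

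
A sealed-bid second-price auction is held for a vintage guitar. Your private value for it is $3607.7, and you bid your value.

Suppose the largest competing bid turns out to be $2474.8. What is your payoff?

$1132.9

Your bid $3607.7 exceeds the highest competing bid $2474.8, so you win.
In a second-price auction the winner pays the second-highest bid, $2474.8.
Payoff = value − price = $3607.7 − $2474.8 = $1132.9.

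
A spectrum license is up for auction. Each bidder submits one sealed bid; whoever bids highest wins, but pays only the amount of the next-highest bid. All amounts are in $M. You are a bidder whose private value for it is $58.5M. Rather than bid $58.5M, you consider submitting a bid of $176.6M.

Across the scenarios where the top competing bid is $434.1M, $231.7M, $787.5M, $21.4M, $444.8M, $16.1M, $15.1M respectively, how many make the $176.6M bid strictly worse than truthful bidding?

0

The deviation hurts exactly when the highest competing bid lies strictly between $58.5M and $176.6M — overbidding then wins at a price above your value.
$434.1M: above both → same outcome either way.
$231.7M: above both → same outcome either way.
$787.5M: above both → same outcome either way.
$21.4M: below both → same outcome either way.
$444.8M: above both → same outcome either way.
$16.1M: below both → same outcome either way.
$15.1M: below both → same outcome either way.
Count: 0.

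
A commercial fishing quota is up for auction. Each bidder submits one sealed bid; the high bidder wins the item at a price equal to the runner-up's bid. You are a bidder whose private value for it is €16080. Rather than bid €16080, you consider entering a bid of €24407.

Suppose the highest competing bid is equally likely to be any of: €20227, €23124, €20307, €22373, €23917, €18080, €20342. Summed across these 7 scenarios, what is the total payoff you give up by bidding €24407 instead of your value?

€35810

The deviation costs you only when the competing bid falls strictly between €16080 and €24407; elsewhere both bids give the same outcome.
€20227: truthful payoff €0, deviation payoff −€4147 → loss €4147.
€23124: truthful payoff €0, deviation payoff −€7044 → loss €7044.
€20307: truthful payoff €0, deviation payoff −€4227 → loss €4227.
€22373: truthful payoff €0, deviation payoff −€6293 → loss €6293.
€23917: truthful payoff €0, deviation payoff −€7837 → loss €7837.
€18080: truthful payoff €0, deviation payoff −€2000 → loss €2000.
€20342: truthful payoff €0, deviation payoff −€4262 → loss €4262.
Total loss = €4147 + €7044 + €4227 + €6293 + €7837 + €2000 + €4262 = €35810.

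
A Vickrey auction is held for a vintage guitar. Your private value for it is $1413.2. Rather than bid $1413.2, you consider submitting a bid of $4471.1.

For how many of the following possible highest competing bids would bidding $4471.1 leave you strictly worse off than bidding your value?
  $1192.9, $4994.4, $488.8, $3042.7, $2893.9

2

The deviation hurts exactly when the highest competing bid lies strictly between $1413.2 and $4471.1 — overbidding then wins at a price above your value.
$1192.9: below both → same outcome either way.
$4994.4: above both → same outcome either way.
$488.8: below both → same outcome either way.
$3042.7: inside the interval → strictly worse (loss $1629.5).
$2893.9: inside the interval → strictly worse (loss $1480.7).
Count: 2.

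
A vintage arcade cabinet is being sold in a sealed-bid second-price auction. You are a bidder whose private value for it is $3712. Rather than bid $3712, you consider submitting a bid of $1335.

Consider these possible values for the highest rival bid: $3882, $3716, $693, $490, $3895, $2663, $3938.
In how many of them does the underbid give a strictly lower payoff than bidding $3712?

The deviation hurts exactly when the highest competing bid lies strictly between $1335 and $3712 — underbidding then forfeits a profitable win.
$3882: above both → same outcome either way.
$3716: above both → same outcome either way.
$693: below both → same outcome either way.
$490: below both → same outcome either way.
$3895: above both → same outcome either way.
$2663: inside the interval → strictly worse (loss $1049).
$3938: above both → same outcome either way.
Count: 1.

1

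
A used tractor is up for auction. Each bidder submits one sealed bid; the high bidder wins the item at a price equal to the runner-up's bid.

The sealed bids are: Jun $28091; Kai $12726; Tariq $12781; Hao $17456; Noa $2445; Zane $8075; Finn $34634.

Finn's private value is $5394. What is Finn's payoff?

−$22697

Highest bid: Finn at $34634, so Finn wins.
Second-highest bid: Jun at $28091 — that is the price the winner pays.
Finn's payoff = value − price = $5394 − $28091 = −$22697.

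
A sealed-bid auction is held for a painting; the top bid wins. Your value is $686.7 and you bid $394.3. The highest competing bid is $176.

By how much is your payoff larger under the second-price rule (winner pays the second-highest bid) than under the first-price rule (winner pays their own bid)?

You have the highest bid, so you win under either rule.
Second-price: pay $176 → payoff $510.7.
First-price: pay your own bid $394.3 → payoff $292.4.
Difference = $510.7 − ($292.4) = $218.3.

$218.3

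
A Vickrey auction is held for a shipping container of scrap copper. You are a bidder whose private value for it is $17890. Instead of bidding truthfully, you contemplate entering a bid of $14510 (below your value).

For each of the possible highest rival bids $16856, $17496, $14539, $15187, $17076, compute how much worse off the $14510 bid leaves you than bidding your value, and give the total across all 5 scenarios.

$8296

The deviation costs you only when the competing bid falls strictly between $14510 and $17890; elsewhere both bids give the same outcome.
$16856: truthful payoff $1034, deviation payoff $0 → loss $1034.
$17496: truthful payoff $394, deviation payoff $0 → loss $394.
$14539: truthful payoff $3351, deviation payoff $0 → loss $3351.
$15187: truthful payoff $2703, deviation payoff $0 → loss $2703.
$17076: truthful payoff $814, deviation payoff $0 → loss $814.
Total loss = $1034 + $394 + $3351 + $2703 + $814 = $8296.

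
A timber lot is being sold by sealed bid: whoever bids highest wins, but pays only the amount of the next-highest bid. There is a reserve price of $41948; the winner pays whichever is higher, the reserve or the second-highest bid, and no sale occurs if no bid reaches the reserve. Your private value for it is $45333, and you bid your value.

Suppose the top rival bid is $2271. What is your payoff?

$3385

Your bid $45333 is the highest and exceeds the reserve.
Price = max(second-highest bid, reserve) = max($2271, $41948) = $41948.
Payoff = $45333 − $41948 = $3385.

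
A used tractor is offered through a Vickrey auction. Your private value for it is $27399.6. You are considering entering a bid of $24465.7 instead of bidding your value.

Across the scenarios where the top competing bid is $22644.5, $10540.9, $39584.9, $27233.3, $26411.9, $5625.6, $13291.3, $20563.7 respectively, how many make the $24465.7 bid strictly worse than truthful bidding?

The deviation hurts exactly when the highest competing bid lies strictly between $24465.7 and $27399.6 — underbidding then forfeits a profitable win.
$22644.5: below both → same outcome either way.
$10540.9: below both → same outcome either way.
$39584.9: above both → same outcome either way.
$27233.3: inside the interval → strictly worse (loss $166.3).
$26411.9: inside the interval → strictly worse (loss $987.7).
$5625.6: below both → same outcome either way.
$13291.3: below both → same outcome either way.
$20563.7: below both → same outcome either way.
Count: 2.

2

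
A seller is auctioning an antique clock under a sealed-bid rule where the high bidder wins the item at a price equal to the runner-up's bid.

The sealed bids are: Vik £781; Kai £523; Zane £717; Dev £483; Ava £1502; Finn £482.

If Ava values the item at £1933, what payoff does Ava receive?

£1152

Highest bid: Ava at £1502, so Ava wins.
Second-highest bid: Vik at £781 — that is the price the winner pays.
Ava's payoff = value − price = £1933 − £781 = £1152.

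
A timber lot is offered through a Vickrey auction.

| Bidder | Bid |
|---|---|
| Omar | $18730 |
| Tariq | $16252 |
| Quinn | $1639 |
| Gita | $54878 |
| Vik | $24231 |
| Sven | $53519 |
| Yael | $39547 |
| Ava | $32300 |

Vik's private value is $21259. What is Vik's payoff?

Highest bid: Gita at $54878, so Gita wins.
Second-highest bid: Sven at $53519 — that is the price the winner pays.
Vik did not win, so Vik pays nothing and receives nothing: payoff $0.

$0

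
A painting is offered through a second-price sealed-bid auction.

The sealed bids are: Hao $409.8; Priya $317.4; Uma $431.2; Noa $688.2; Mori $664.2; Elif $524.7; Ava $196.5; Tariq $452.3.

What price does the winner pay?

$664.2

Highest bid: Noa at $688.2, so Noa wins.
Second-highest bid: Mori at $664.2 — that is the price the winner pays.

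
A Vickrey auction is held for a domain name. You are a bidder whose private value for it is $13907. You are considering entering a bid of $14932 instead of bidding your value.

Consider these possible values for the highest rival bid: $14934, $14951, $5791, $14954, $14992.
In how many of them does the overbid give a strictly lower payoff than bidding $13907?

The deviation hurts exactly when the highest competing bid lies strictly between $13907 and $14932 — overbidding then wins at a price above your value.
$14934: above both → same outcome either way.
$14951: above both → same outcome either way.
$5791: below both → same outcome either way.
$14954: above both → same outcome either way.
$14992: above both → same outcome either way.
Count: 0.

0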